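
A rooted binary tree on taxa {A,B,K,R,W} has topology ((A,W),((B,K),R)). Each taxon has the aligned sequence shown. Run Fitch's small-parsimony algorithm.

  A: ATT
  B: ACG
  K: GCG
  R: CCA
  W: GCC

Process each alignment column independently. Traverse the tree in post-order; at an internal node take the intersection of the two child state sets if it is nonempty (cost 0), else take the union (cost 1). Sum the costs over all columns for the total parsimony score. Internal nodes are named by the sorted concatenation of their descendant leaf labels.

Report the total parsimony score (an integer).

7

[col 0] AW: children A:{A}, W:{G} ∪→ {A,G}; cost 1
[col 0] BK: children B:{A}, K:{G} ∪→ {A,G}; cost 1
[col 0] BKR: children BK:{A,G}, R:{C} ∪→ {A,C,G}; cost 1
[col 0] ABKRW: children AW:{A,G}, BKR:{A,C,G} ∩→ {A,G}; cost 0
[col 1] AW: children A:{T}, W:{C} ∪→ {C,T}; cost 1
[col 1] BK: children B:{C}, K:{C} ∩→ {C}; cost 0
[col 1] BKR: children BK:{C}, R:{C} ∩→ {C}; cost 0
[col 1] ABKRW: children AW:{C,T}, BKR:{C} ∩→ {C}; cost 0
[col 2] AW: children A:{T}, W:{C} ∪→ {C,T}; cost 1
[col 2] BK: children B:{G}, K:{G} ∩→ {G}; cost 0
[col 2] BKR: children BK:{G}, R:{A} ∪→ {A,G}; cost 1
[col 2] ABKRW: children AW:{C,T}, BKR:{A,G} ∪→ {A,C,G,T}; cost 1
per-site changes: [3, 1, 3]; total = 7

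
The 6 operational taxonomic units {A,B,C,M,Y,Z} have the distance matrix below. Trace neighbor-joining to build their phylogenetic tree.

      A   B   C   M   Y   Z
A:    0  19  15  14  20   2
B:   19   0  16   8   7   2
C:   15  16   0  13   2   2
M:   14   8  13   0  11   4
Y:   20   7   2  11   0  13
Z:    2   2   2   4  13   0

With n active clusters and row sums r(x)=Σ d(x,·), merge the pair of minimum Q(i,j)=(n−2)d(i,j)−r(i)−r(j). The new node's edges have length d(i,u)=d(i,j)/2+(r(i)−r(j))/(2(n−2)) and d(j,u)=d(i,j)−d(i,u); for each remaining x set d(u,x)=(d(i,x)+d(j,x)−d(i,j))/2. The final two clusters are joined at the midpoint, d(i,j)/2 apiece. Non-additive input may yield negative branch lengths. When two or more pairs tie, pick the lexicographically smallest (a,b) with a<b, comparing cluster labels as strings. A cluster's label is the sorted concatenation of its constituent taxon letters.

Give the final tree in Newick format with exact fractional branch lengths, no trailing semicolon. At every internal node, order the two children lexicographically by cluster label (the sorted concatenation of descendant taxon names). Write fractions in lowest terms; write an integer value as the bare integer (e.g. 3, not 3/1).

iteration 1: select C,Y (d=2, Q=-93); attach at lengths (3/8, 13/8); label the merged cluster CY
  updated: d(A,CY)=33/2, d(B,CY)=21/2, d(CY,M)=11, d(CY,Z)=13/2
iteration 2: select A,Z (d=2, Q=-60); attach at lengths (43/6, -31/6); label the merged cluster AZ
  updated: d(AZ,B)=19/2, d(AZ,CY)=21/2, d(AZ,M)=8
iteration 3: select AZ,CY (d=21/2, Q=-39); attach at lengths (17/4, 25/4); label the merged cluster ACYZ
  updated: d(ACYZ,B)=19/4, d(ACYZ,M)=17/4
iteration 4: select ACYZ,B (d=19/4, Q=-17); attach at lengths (1/2, 17/4); label the merged cluster ABCYZ
  updated: d(ABCYZ,M)=15/4
iteration 5: select ABCYZ,M (d=15/4); attach at lengths (15/8, 15/8); label the merged cluster ABCMYZ
final tree: ((((A:43/6,Z:-31/6):17/4,(C:3/8,Y:13/8):25/4):1/2,B:17/4):15/8,M:15/8)
total length: 23

((((A:43/6,Z:-31/6):17/4,(C:3/8,Y:13/8):25/4):1/2,B:17/4):15/8,M:15/8)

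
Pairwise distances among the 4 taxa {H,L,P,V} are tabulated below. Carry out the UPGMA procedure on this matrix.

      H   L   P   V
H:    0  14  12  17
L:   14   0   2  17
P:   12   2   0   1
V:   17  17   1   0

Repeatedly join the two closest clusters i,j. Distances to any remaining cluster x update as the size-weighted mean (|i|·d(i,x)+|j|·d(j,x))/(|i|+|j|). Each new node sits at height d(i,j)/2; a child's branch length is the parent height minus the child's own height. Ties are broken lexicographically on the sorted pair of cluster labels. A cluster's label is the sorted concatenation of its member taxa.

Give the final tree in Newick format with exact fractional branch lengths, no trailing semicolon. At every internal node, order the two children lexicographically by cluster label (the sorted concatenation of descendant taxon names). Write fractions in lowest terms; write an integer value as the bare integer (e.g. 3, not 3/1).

iteration 1: select P,V (d=1); attach at lengths (1/2, 1/2); label the merged cluster PV
  updated: d(H,PV)=29/2, d(L,PV)=19/2
iteration 2: select L,PV (d=19/2); attach at lengths (19/4, 17/4); label the merged cluster LPV
  updated: d(H,LPV)=43/3
iteration 3: select H,LPV (d=43/3); attach at lengths (43/6, 29/12); label the merged cluster HLPV
final tree: (H:43/6,(L:19/4,(P:1/2,V:1/2):17/4):29/12)
total length: 235/12

(H:43/6,(L:19/4,(P:1/2,V:1/2):17/4):29/12)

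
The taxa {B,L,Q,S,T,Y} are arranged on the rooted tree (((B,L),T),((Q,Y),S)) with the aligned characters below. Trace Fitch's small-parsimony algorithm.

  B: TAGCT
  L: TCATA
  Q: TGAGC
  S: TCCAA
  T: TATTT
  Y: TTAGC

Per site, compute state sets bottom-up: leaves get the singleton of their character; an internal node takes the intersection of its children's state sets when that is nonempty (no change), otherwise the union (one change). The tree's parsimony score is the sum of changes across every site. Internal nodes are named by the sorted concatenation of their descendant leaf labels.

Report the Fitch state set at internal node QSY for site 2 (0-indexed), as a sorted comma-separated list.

[col 0] BL: children B:{T}, L:{T} ∩→ {T}; cost 0
[col 0] BLT: children BL:{T}, T:{T} ∩→ {T}; cost 0
[col 0] QY: children Q:{T}, Y:{T} ∩→ {T}; cost 0
[col 0] QSY: children QY:{T}, S:{T} ∩→ {T}; cost 0
[col 0] BLQSTY: children BLT:{T}, QSY:{T} ∩→ {T}; cost 0
[col 1] BL: children B:{A}, L:{C} ∪→ {A,C}; cost 1
[col 1] BLT: children BL:{A,C}, T:{A} ∩→ {A}; cost 0
[col 1] QY: children Q:{G}, Y:{T} ∪→ {G,T}; cost 1
[col 1] QSY: children QY:{G,T}, S:{C} ∪→ {C,G,T}; cost 1
[col 1] BLQSTY: children BLT:{A}, QSY:{C,G,T} ∪→ {A,C,G,T}; cost 1
[col 2] BL: children B:{G}, L:{A} ∪→ {A,G}; cost 1
[col 2] BLT: children BL:{A,G}, T:{T} ∪→ {A,G,T}; cost 1
[col 2] QY: children Q:{A}, Y:{A} ∩→ {A}; cost 0
[col 2] QSY: children QY:{A}, S:{C} ∪→ {A,C}; cost 1
[col 2] BLQSTY: children BLT:{A,G,T}, QSY:{A,C} ∩→ {A}; cost 0
[col 3] BL: children B:{C}, L:{T} ∪→ {C,T}; cost 1
[col 3] BLT: children BL:{C,T}, T:{T} ∩→ {T}; cost 0
[col 3] QY: children Q:{G}, Y:{G} ∩→ {G}; cost 0
[col 3] QSY: children QY:{G}, S:{A} ∪→ {A,G}; cost 1
[col 3] BLQSTY: children BLT:{T}, QSY:{A,G} ∪→ {A,G,T}; cost 1
[col 4] BL: children B:{T}, L:{A} ∪→ {A,T}; cost 1
[col 4] BLT: children BL:{A,T}, T:{T} ∩→ {T}; cost 0
[col 4] QY: children Q:{C}, Y:{C} ∩→ {C}; cost 0
[col 4] QSY: children QY:{C}, S:{A} ∪→ {A,C}; cost 1
[col 4] BLQSTY: children BLT:{T}, QSY:{A,C} ∪→ {A,C,T}; cost 1
per-site changes: [0, 4, 3, 3, 3]; total = 13

A,C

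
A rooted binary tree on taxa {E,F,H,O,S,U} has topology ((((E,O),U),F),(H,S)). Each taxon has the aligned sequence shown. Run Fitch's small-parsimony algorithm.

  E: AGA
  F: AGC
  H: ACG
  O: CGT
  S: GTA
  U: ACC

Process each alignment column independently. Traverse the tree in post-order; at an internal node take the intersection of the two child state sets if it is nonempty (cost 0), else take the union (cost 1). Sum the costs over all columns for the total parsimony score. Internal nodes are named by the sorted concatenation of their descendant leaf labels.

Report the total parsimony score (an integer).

[col 0] EO: children E:{A}, O:{C} ∪→ {A,C}; cost 1
[col 0] EOU: children EO:{A,C}, U:{A} ∩→ {A}; cost 0
[col 0] EFOU: children EOU:{A}, F:{A} ∩→ {A}; cost 0
[col 0] HS: children H:{A}, S:{G} ∪→ {A,G}; cost 1
[col 0] EFHOSU: children EFOU:{A}, HS:{A,G} ∩→ {A}; cost 0
[col 1] EO: children E:{G}, O:{G} ∩→ {G}; cost 0
[col 1] EOU: children EO:{G}, U:{C} ∪→ {C,G}; cost 1
[col 1] EFOU: children EOU:{C,G}, F:{G} ∩→ {G}; cost 0
[col 1] HS: children H:{C}, S:{T} ∪→ {C,T}; cost 1
[col 1] EFHOSU: children EFOU:{G}, HS:{C,T} ∪→ {C,G,T}; cost 1
[col 2] EO: children E:{A}, O:{T} ∪→ {A,T}; cost 1
[col 2] EOU: children EO:{A,T}, U:{C} ∪→ {A,C,T}; cost 1
[col 2] EFOU: children EOU:{A,C,T}, F:{C} ∩→ {C}; cost 0
[col 2] HS: children H:{G}, S:{A} ∪→ {A,G}; cost 1
[col 2] EFHOSU: children EFOU:{C}, HS:{A,G} ∪→ {A,C,G}; cost 1
per-site changes: [2, 3, 4]; total = 9

9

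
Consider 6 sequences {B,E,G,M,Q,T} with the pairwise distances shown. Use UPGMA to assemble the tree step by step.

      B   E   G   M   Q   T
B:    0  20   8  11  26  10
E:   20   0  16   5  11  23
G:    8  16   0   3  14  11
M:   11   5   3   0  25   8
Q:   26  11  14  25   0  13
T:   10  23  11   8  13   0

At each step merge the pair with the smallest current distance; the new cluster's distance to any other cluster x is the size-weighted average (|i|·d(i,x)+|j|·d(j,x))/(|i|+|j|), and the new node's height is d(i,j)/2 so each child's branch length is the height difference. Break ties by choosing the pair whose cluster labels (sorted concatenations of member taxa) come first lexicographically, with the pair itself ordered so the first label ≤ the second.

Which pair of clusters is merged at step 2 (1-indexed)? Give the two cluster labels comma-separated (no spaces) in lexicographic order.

step 1: merge (G,M) at d=3; branch lengths G→3/2, M→3/2; new cluster GM
  updated: d(B,GM)=19/2, d(E,GM)=21/2, d(GM,Q)=39/2, d(GM,T)=19/2
step 2: merge (B,GM) at d=19/2; branch lengths B→19/4, GM→13/4; new cluster BGM
  updated: d(BGM,E)=41/3, d(BGM,Q)=65/3, d(BGM,T)=29/3
step 3: merge (BGM,T) at d=29/3; branch lengths BGM→1/12, T→29/6; new cluster BGMT
  updated: d(BGMT,E)=16, d(BGMT,Q)=39/2
step 4: merge (E,Q) at d=11; branch lengths E→11/2, Q→11/2; new cluster EQ
  updated: d(BGMT,EQ)=71/4
step 5: merge (BGMT,EQ) at d=71/4; branch lengths BGMT→97/24, EQ→27/8; new cluster BEGMQT
final tree: (((B:19/4,(G:3/2,M:3/2):13/4):1/12,T:29/6):97/24,(E:11/2,Q:11/2):27/8)
total length: 103/3

B,GM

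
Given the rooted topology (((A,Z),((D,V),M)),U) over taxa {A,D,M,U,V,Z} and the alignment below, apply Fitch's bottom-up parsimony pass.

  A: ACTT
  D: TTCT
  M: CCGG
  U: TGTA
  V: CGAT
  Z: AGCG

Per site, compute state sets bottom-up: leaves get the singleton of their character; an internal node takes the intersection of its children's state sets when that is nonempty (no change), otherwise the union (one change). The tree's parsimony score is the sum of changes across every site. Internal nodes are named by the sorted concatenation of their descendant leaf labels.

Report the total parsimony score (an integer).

13

site 0, node AZ: A={A} ∩ Z={A} → {A} (+0)
site 0, node DV: D={T} ∪ V={C} → {C,T} (+1)
site 0, node DMV: DV={C,T} ∩ M={C} → {C} (+0)
site 0, node ADMVZ: AZ={A} ∪ DMV={C} → {A,C} (+1)
site 0, node ADMUVZ: ADMVZ={A,C} ∪ U={T} → {A,C,T} (+1)
site 1, node AZ: A={C} ∪ Z={G} → {C,G} (+1)
site 1, node DV: D={T} ∪ V={G} → {G,T} (+1)
site 1, node DMV: DV={G,T} ∪ M={C} → {C,G,T} (+1)
site 1, node ADMVZ: AZ={C,G} ∩ DMV={C,G,T} → {C,G} (+0)
site 1, node ADMUVZ: ADMVZ={C,G} ∩ U={G} → {G} (+0)
site 2, node AZ: A={T} ∪ Z={C} → {C,T} (+1)
site 2, node DV: D={C} ∪ V={A} → {A,C} (+1)
site 2, node DMV: DV={A,C} ∪ M={G} → {A,C,G} (+1)
site 2, node ADMVZ: AZ={C,T} ∩ DMV={A,C,G} → {C} (+0)
site 2, node ADMUVZ: ADMVZ={C} ∪ U={T} → {C,T} (+1)
site 3, node AZ: A={T} ∪ Z={G} → {G,T} (+1)
site 3, node DV: D={T} ∩ V={T} → {T} (+0)
site 3, node DMV: DV={T} ∪ M={G} → {G,T} (+1)
site 3, node ADMVZ: AZ={G,T} ∩ DMV={G,T} → {G,T} (+0)
site 3, node ADMUVZ: ADMVZ={G,T} ∪ U={A} → {A,G,T} (+1)
per-site changes: [3, 3, 4, 3]; total = 13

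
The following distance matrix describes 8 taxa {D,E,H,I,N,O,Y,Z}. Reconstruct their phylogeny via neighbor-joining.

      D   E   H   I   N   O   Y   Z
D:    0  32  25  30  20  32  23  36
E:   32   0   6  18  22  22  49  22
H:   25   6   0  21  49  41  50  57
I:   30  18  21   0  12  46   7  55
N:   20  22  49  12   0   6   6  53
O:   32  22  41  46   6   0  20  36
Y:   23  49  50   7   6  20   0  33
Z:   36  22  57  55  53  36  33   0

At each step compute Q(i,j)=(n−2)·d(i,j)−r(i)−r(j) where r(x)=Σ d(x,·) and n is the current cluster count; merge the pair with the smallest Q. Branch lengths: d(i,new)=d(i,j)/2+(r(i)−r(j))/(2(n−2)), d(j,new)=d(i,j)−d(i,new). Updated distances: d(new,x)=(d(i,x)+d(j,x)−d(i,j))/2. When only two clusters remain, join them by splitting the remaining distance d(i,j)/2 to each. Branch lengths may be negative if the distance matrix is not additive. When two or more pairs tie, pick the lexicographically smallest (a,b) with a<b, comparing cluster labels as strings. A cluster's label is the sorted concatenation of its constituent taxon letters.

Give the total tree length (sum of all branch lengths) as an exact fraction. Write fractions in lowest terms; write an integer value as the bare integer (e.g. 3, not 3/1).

1441/16

1. join E+H (d=6, Q=-384) ⇒ EH; edges |E|=-7/2, |H|=19/2
  updated: d(D,EH)=51/2, d(EH,I)=33/2, d(EH,N)=65/2, d(EH,O)=57/2, d(EH,Y)=93/2, d(EH,Z)=73/2
2. join EH+I (d=33/2, Q=-270) ⇒ EHI; edges |EH|=51/5, |I|=63/10
  updated: d(D,EHI)=39/2, d(EHI,N)=14, d(EHI,O)=29, d(EHI,Y)=37/2, d(EHI,Z)=75/2
3. join N+O (d=6, Q=-198) ⇒ NO; edges |N|=0, |O|=6
  updated: d(D,NO)=23, d(EHI,NO)=37/2, d(NO,Y)=10, d(NO,Z)=83/2
4. join NO+Y (d=10, Q=-295/2) ⇒ NOY; edges |NO|=77/12, |Y|=43/12
  updated: d(D,NOY)=18, d(EHI,NOY)=27/2, d(NOY,Z)=129/4
5. join D+Z (d=36, Q=-429/4) ⇒ DZ; edges |D|=159/16, |Z|=417/16
  updated: d(DZ,EHI)=21/2, d(DZ,NOY)=57/8
6. join DZ+EHI (d=21/2, Q=-249/8) ⇒ DEHIZ; edges |DZ|=33/16, |EHI|=135/16
  updated: d(DEHIZ,NOY)=81/16
7. join DEHIZ+NOY (d=81/16) ⇒ DEHINOYZ; edges |DEHIZ|=81/32, |NOY|=81/32
final tree: (((D:159/16,Z:417/16):33/16,((E:-7/2,H:19/2):51/5,I:63/10):135/16):81/32,((N:0,O:6):77/12,Y:43/12):81/32)
total length: 1441/16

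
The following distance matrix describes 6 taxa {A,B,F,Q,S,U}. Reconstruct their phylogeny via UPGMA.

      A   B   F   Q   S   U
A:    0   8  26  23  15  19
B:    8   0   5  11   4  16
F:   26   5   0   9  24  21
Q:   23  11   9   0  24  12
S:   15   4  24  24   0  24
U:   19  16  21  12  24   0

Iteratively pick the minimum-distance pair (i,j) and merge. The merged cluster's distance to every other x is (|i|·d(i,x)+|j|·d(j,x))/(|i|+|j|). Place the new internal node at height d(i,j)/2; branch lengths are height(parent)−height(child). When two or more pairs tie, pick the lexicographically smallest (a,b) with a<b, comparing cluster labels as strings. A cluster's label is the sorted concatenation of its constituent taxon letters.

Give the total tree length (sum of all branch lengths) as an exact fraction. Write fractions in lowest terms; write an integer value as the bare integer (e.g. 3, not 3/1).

step 1: merge (B,S) at d=4; branch lengths B→2, S→2; new cluster BS
  updated: d(A,BS)=23/2, d(BS,F)=29/2, d(BS,Q)=35/2, d(BS,U)=20
step 2: merge (F,Q) at d=9; branch lengths F→9/2, Q→9/2; new cluster FQ
  updated: d(A,FQ)=49/2, d(BS,FQ)=16, d(FQ,U)=33/2
step 3: merge (A,BS) at d=23/2; branch lengths A→23/4, BS→15/4; new cluster ABS
  updated: d(ABS,FQ)=113/6, d(ABS,U)=59/3
step 4: merge (FQ,U) at d=33/2; branch lengths FQ→15/4, U→33/4; new cluster FQU
  updated: d(ABS,FQU)=172/9
step 5: merge (ABS,FQU) at d=172/9; branch lengths ABS→137/36, FQU→47/36; new cluster ABFQSU
final tree: ((A:23/4,(B:2,S:2):15/4):137/36,((F:9/2,Q:9/2):15/4,U:33/4):47/36)
total length: 713/18

713/18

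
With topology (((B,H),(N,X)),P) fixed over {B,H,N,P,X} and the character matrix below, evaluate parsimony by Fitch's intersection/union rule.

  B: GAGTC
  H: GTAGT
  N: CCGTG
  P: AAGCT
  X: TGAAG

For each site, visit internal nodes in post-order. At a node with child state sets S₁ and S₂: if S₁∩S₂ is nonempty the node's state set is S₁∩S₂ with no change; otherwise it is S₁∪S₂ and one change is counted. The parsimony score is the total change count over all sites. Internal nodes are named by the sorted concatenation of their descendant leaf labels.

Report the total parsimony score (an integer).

BH@0: {G} ∩ {G} = {G} (intersection, +0)
NX@0: {C} ∪ {T} = {C,T} (union, +1)
BHNX@0: {G} ∪ {C,T} = {C,G,T} (union, +1)
BHNPX@0: {C,G,T} ∪ {A} = {A,C,G,T} (union, +1)
BH@1: {A} ∪ {T} = {A,T} (union, +1)
NX@1: {C} ∪ {G} = {C,G} (union, +1)
BHNX@1: {A,T} ∪ {C,G} = {A,C,G,T} (union, +1)
BHNPX@1: {A,C,G,T} ∩ {A} = {A} (intersection, +0)
BH@2: {G} ∪ {A} = {A,G} (union, +1)
NX@2: {G} ∪ {A} = {A,G} (union, +1)
BHNX@2: {A,G} ∩ {A,G} = {A,G} (intersection, +0)
BHNPX@2: {A,G} ∩ {G} = {G} (intersection, +0)
BH@3: {T} ∪ {G} = {G,T} (union, +1)
NX@3: {T} ∪ {A} = {A,T} (union, +1)
BHNX@3: {G,T} ∩ {A,T} = {T} (intersection, +0)
BHNPX@3: {T} ∪ {C} = {C,T} (union, +1)
BH@4: {C} ∪ {T} = {C,T} (union, +1)
NX@4: {G} ∩ {G} = {G} (intersection, +0)
BHNX@4: {C,T} ∪ {G} = {C,G,T} (union, +1)
BHNPX@4: {C,G,T} ∩ {T} = {T} (intersection, +0)
per-site changes: [3, 3, 2, 3, 2]; total = 13

13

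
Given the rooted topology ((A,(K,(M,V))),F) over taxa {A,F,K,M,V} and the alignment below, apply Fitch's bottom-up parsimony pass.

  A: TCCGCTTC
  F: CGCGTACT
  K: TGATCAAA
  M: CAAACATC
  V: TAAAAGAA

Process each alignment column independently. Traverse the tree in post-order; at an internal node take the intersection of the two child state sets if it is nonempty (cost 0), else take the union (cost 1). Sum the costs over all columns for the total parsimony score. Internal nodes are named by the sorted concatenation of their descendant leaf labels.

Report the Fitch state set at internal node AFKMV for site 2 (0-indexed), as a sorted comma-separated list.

C

MV@0: {C} ∪ {T} = {C,T} (union, +1)
KMV@0: {T} ∩ {C,T} = {T} (intersection, +0)
AKMV@0: {T} ∩ {T} = {T} (intersection, +0)
AFKMV@0: {T} ∪ {C} = {C,T} (union, +1)
MV@1: {A} ∩ {A} = {A} (intersection, +0)
KMV@1: {G} ∪ {A} = {A,G} (union, +1)
AKMV@1: {C} ∪ {A,G} = {A,C,G} (union, +1)
AFKMV@1: {A,C,G} ∩ {G} = {G} (intersection, +0)
MV@2: {A} ∩ {A} = {A} (intersection, +0)
KMV@2: {A} ∩ {A} = {A} (intersection, +0)
AKMV@2: {C} ∪ {A} = {A,C} (union, +1)
AFKMV@2: {A,C} ∩ {C} = {C} (intersection, +0)
MV@3: {A} ∩ {A} = {A} (intersection, +0)
KMV@3: {T} ∪ {A} = {A,T} (union, +1)
AKMV@3: {G} ∪ {A,T} = {A,G,T} (union, +1)
AFKMV@3: {A,G,T} ∩ {G} = {G} (intersection, +0)
MV@4: {C} ∪ {A} = {A,C} (union, +1)
KMV@4: {C} ∩ {A,C} = {C} (intersection, +0)
AKMV@4: {C} ∩ {C} = {C} (intersection, +0)
AFKMV@4: {C} ∪ {T} = {C,T} (union, +1)
MV@5: {A} ∪ {G} = {A,G} (union, +1)
KMV@5: {A} ∩ {A,G} = {A} (intersection, +0)
AKMV@5: {T} ∪ {A} = {A,T} (union, +1)
AFKMV@5: {A,T} ∩ {A} = {A} (intersection, +0)
MV@6: {T} ∪ {A} = {A,T} (union, +1)
KMV@6: {A} ∩ {A,T} = {A} (intersection, +0)
AKMV@6: {T} ∪ {A} = {A,T} (union, +1)
AFKMV@6: {A,T} ∪ {C} = {A,C,T} (union, +1)
MV@7: {C} ∪ {A} = {A,C} (union, +1)
KMV@7: {A} ∩ {A,C} = {A} (intersection, +0)
AKMV@7: {C} ∪ {A} = {A,C} (union, +1)
AFKMV@7: {A,C} ∪ {T} = {A,C,T} (union, +1)
per-site changes: [2, 2, 1, 2, 2, 2, 3, 3]; total = 17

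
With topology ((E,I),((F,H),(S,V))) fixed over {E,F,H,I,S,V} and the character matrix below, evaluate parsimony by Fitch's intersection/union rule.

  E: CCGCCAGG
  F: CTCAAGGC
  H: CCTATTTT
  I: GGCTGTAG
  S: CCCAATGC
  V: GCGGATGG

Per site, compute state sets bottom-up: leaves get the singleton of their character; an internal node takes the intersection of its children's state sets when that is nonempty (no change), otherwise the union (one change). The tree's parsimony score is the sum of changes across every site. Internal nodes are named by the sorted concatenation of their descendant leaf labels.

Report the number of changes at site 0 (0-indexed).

EI@0: {C} ∪ {G} = {C,G} (union, +1)
FH@0: {C} ∩ {C} = {C} (intersection, +0)
SV@0: {C} ∪ {G} = {C,G} (union, +1)
FHSV@0: {C} ∩ {C,G} = {C} (intersection, +0)
EFHISV@0: {C,G} ∩ {C} = {C} (intersection, +0)
EI@1: {C} ∪ {G} = {C,G} (union, +1)
FH@1: {T} ∪ {C} = {C,T} (union, +1)
SV@1: {C} ∩ {C} = {C} (intersection, +0)
FHSV@1: {C,T} ∩ {C} = {C} (intersection, +0)
EFHISV@1: {C,G} ∩ {C} = {C} (intersection, +0)
EI@2: {G} ∪ {C} = {C,G} (union, +1)
FH@2: {C} ∪ {T} = {C,T} (union, +1)
SV@2: {C} ∪ {G} = {C,G} (union, +1)
FHSV@2: {C,T} ∩ {C,G} = {C} (intersection, +0)
EFHISV@2: {C,G} ∩ {C} = {C} (intersection, +0)
EI@3: {C} ∪ {T} = {C,T} (union, +1)
FH@3: {A} ∩ {A} = {A} (intersection, +0)
SV@3: {A} ∪ {G} = {A,G} (union, +1)
FHSV@3: {A} ∩ {A,G} = {A} (intersection, +0)
EFHISV@3: {C,T} ∪ {A} = {A,C,T} (union, +1)
EI@4: {C} ∪ {G} = {C,G} (union, +1)
FH@4: {A} ∪ {T} = {A,T} (union, +1)
SV@4: {A} ∩ {A} = {A} (intersection, +0)
FHSV@4: {A,T} ∩ {A} = {A} (intersection, +0)
EFHISV@4: {C,G} ∪ {A} = {A,C,G} (union, +1)
EI@5: {A} ∪ {T} = {A,T} (union, +1)
FH@5: {G} ∪ {T} = {G,T} (union, +1)
SV@5: {T} ∩ {T} = {T} (intersection, +0)
FHSV@5: {G,T} ∩ {T} = {T} (intersection, +0)
EFHISV@5: {A,T} ∩ {T} = {T} (intersection, +0)
EI@6: {G} ∪ {A} = {A,G} (union, +1)
FH@6: {G} ∪ {T} = {G,T} (union, +1)
SV@6: {G} ∩ {G} = {G} (intersection, +0)
FHSV@6: {G,T} ∩ {G} = {G} (intersection, +0)
EFHISV@6: {A,G} ∩ {G} = {G} (intersection, +0)
EI@7: {G} ∩ {G} = {G} (intersection, +0)
FH@7: {C} ∪ {T} = {C,T} (union, +1)
SV@7: {C} ∪ {G} = {C,G} (union, +1)
FHSV@7: {C,T} ∩ {C,G} = {C} (intersection, +0)
EFHISV@7: {G} ∪ {C} = {C,G} (union, +1)
per-site changes: [2, 2, 3, 3, 3, 2, 2, 3]; total = 20

2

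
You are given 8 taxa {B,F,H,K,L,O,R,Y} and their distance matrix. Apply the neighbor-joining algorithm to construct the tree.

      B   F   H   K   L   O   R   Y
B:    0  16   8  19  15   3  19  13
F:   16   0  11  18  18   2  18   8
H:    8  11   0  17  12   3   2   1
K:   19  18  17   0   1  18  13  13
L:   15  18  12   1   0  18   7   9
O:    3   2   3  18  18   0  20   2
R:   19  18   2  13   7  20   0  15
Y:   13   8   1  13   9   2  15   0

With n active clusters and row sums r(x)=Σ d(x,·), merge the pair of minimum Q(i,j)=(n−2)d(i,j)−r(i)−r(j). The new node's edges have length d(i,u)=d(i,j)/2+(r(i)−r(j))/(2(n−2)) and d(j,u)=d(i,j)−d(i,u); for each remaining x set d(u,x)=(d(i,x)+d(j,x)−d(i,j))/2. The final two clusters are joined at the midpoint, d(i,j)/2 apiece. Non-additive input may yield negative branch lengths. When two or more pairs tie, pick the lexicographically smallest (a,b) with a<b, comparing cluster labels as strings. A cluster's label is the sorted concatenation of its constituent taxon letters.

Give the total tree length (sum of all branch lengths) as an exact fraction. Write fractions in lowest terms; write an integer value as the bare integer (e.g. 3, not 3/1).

477/16

1. join K+L (d=1, Q=-173) ⇒ KL; edges |K|=25/12, |L|=-13/12
  updated: d(B,KL)=33/2, d(F,KL)=35/2, d(H,KL)=14, d(KL,O)=35/2, d(KL,R)=19/2, d(KL,Y)=21/2
2. join KL+R (d=19/2, Q=-243/2) ⇒ KLR; edges |KL|=99/20, |R|=91/20
  updated: d(B,KLR)=13, d(F,KLR)=13, d(H,KLR)=13/4, d(KLR,O)=14, d(KLR,Y)=8
3. join F+O (d=2, Q=-66) ⇒ FO; edges |F|=17/4, |O|=-9/4
  updated: d(B,FO)=17/2, d(FO,H)=6, d(FO,KLR)=25/2, d(FO,Y)=4
4. join B+FO (d=17/2, Q=-48) ⇒ BFO; edges |B|=37/6, |FO|=7/3
  updated: d(BFO,H)=11/4, d(BFO,KLR)=17/2, d(BFO,Y)=17/4
5. join BFO+Y (d=17/4, Q=-81/4) ⇒ BFOY; edges |BFO|=43/16, |Y|=25/16
  updated: d(BFOY,H)=-1/4, d(BFOY,KLR)=49/8
6. join BFOY+H (d=-1/4, Q=-73/8) ⇒ BFHOY; edges |BFOY|=21/16, |H|=-25/16
  updated: d(BFHOY,KLR)=77/16
7. join BFHOY+KLR (d=77/16) ⇒ BFHKLORY; edges |BFHOY|=77/32, |KLR|=77/32
final tree: ((((B:37/6,(F:17/4,O:-9/4):7/3):43/16,Y:25/16):21/16,H:-25/16):77/32,((K:25/12,L:-13/12):99/20,R:91/20):77/32)
total length: 477/16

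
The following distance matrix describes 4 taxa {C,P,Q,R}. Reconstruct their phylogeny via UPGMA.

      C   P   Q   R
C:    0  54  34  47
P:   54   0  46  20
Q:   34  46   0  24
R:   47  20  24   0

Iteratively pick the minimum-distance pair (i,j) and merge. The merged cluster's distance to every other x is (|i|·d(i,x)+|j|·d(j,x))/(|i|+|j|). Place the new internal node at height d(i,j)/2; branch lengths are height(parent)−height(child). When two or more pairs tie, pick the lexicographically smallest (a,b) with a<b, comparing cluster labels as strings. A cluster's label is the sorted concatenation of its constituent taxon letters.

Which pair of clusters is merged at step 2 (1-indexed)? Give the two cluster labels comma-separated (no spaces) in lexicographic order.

C,Q

step 1: merge (P,R) at d=20; branch lengths P→10, R→10; new cluster PR
  updated: d(C,PR)=101/2, d(PR,Q)=35
step 2: merge (C,Q) at d=34; branch lengths C→17, Q→17; new cluster CQ
  updated: d(CQ,PR)=171/4
step 3: merge (CQ,PR) at d=171/4; branch lengths CQ→35/8, PR→91/8; new cluster CPQR
final tree: ((C:17,Q:17):35/8,(P:10,R:10):91/8)
total length: 279/4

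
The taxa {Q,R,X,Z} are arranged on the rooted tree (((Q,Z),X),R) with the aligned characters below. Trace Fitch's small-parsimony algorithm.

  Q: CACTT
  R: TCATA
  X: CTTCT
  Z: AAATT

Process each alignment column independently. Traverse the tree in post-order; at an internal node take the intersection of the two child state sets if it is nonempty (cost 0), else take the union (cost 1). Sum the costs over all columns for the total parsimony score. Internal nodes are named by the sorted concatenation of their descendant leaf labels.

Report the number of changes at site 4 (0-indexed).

1

QZ@0: {C} ∪ {A} = {A,C} (union, +1)
QXZ@0: {A,C} ∩ {C} = {C} (intersection, +0)
QRXZ@0: {C} ∪ {T} = {C,T} (union, +1)
QZ@1: {A} ∩ {A} = {A} (intersection, +0)
QXZ@1: {A} ∪ {T} = {A,T} (union, +1)
QRXZ@1: {A,T} ∪ {C} = {A,C,T} (union, +1)
QZ@2: {C} ∪ {A} = {A,C} (union, +1)
QXZ@2: {A,C} ∪ {T} = {A,C,T} (union, +1)
QRXZ@2: {A,C,T} ∩ {A} = {A} (intersection, +0)
QZ@3: {T} ∩ {T} = {T} (intersection, +0)
QXZ@3: {T} ∪ {C} = {C,T} (union, +1)
QRXZ@3: {C,T} ∩ {T} = {T} (intersection, +0)
QZ@4: {T} ∩ {T} = {T} (intersection, +0)
QXZ@4: {T} ∩ {T} = {T} (intersection, +0)
QRXZ@4: {T} ∪ {A} = {A,T} (union, +1)
per-site changes: [2, 2, 2, 1, 1]; total = 8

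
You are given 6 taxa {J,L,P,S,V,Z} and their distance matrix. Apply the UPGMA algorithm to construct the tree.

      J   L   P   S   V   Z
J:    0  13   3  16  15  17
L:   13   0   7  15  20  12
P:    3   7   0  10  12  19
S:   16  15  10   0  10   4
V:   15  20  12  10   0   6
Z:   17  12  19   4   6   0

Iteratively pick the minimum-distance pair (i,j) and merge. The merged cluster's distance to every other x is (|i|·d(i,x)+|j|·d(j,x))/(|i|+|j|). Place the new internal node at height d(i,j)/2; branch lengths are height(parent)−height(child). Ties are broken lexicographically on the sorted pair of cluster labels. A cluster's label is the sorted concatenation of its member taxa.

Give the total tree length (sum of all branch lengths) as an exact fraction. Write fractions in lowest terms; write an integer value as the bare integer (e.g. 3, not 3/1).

497/18

step 1: merge (J,P) at d=3; branch lengths J→3/2, P→3/2; new cluster JP
  updated: d(JP,L)=10, d(JP,S)=13, d(JP,V)=27/2, d(JP,Z)=18
step 2: merge (S,Z) at d=4; branch lengths S→2, Z→2; new cluster SZ
  updated: d(JP,SZ)=31/2, d(L,SZ)=27/2, d(SZ,V)=8
step 3: merge (SZ,V) at d=8; branch lengths SZ→2, V→4; new cluster SVZ
  updated: d(JP,SVZ)=89/6, d(L,SVZ)=47/3
step 4: merge (JP,L) at d=10; branch lengths JP→7/2, L→5; new cluster JLP
  updated: d(JLP,SVZ)=136/9
step 5: merge (JLP,SVZ) at d=136/9; branch lengths JLP→23/9, SVZ→32/9; new cluster JLPSVZ
final tree: (((J:3/2,P:3/2):7/2,L:5):23/9,((S:2,Z:2):2,V:4):32/9)
total length: 497/18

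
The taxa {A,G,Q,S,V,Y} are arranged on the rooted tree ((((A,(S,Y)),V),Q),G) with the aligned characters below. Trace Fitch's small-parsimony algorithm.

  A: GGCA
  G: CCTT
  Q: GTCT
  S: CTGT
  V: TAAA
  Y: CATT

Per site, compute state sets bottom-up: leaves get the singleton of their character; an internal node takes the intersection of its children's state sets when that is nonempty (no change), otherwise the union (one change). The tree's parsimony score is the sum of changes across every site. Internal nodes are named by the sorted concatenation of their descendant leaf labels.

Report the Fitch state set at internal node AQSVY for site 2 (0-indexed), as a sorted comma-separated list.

site 0, node SY: S={C} ∩ Y={C} → {C} (+0)
site 0, node ASY: A={G} ∪ SY={C} → {C,G} (+1)
site 0, node ASVY: ASY={C,G} ∪ V={T} → {C,G,T} (+1)
site 0, node AQSVY: ASVY={C,G,T} ∩ Q={G} → {G} (+0)
site 0, node AGQSVY: AQSVY={G} ∪ G={C} → {C,G} (+1)
site 1, node SY: S={T} ∪ Y={A} → {A,T} (+1)
site 1, node ASY: A={G} ∪ SY={A,T} → {A,G,T} (+1)
site 1, node ASVY: ASY={A,G,T} ∩ V={A} → {A} (+0)
site 1, node AQSVY: ASVY={A} ∪ Q={T} → {A,T} (+1)
site 1, node AGQSVY: AQSVY={A,T} ∪ G={C} → {A,C,T} (+1)
site 2, node SY: S={G} ∪ Y={T} → {G,T} (+1)
site 2, node ASY: A={C} ∪ SY={G,T} → {C,G,T} (+1)
site 2, node ASVY: ASY={C,G,T} ∪ V={A} → {A,C,G,T} (+1)
site 2, node AQSVY: ASVY={A,C,G,T} ∩ Q={C} → {C} (+0)
site 2, node AGQSVY: AQSVY={C} ∪ G={T} → {C,T} (+1)
site 3, node SY: S={T} ∩ Y={T} → {T} (+0)
site 3, node ASY: A={A} ∪ SY={T} → {A,T} (+1)
site 3, node ASVY: ASY={A,T} ∩ V={A} → {A} (+0)
site 3, node AQSVY: ASVY={A} ∪ Q={T} → {A,T} (+1)
site 3, node AGQSVY: AQSVY={A,T} ∩ G={T} → {T} (+0)
per-site changes: [3, 4, 4, 2]; total = 13

C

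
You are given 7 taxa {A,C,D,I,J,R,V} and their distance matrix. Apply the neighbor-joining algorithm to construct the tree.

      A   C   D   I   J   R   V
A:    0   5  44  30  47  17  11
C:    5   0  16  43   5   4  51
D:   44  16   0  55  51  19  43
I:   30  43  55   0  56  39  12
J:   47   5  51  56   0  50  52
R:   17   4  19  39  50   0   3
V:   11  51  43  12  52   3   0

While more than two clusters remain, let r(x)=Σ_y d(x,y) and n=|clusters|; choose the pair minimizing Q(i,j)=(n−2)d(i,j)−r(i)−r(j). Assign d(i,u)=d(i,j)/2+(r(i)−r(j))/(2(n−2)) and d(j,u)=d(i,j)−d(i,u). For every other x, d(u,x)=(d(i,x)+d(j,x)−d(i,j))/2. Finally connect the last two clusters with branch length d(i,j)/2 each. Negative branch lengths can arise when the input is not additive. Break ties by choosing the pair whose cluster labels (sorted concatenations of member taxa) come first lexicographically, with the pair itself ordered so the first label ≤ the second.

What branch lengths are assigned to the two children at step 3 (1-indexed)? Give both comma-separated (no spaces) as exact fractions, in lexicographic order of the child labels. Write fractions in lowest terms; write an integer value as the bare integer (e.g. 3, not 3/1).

step 1: merge (C,J) at d=5, Q=-360; branch lengths C→-56/5, J→81/5; new cluster CJ
  updated: d(A,CJ)=47/2, d(CJ,D)=31, d(CJ,I)=47, d(CJ,R)=49/2, d(CJ,V)=49
step 2: merge (I,V) at d=12, Q=-253; branch lengths I→113/8, V→-17/8; new cluster IV
  updated: d(A,IV)=29/2, d(CJ,IV)=42, d(D,IV)=43, d(IV,R)=15
step 3: merge (A,IV) at d=29/2, Q=-170; branch lengths A→14/3, IV→59/6; new cluster AIV
  updated: d(AIV,CJ)=51/2, d(AIV,D)=145/4, d(AIV,R)=35/4
step 4: merge (AIV,R) at d=35/4, Q=-421/4; branch lengths AIV→143/16, R→-3/16; new cluster AIRV
  updated: d(AIRV,CJ)=165/8, d(AIRV,D)=93/4
step 5: merge (AIRV,CJ) at d=165/8, Q=-599/8; branch lengths AIRV→103/16, CJ→227/16; new cluster ACIJRV
  updated: d(ACIJRV,D)=269/16
step 6: merge (ACIJRV,D) at d=269/16; branch lengths ACIJRV→269/32, D→269/32; new cluster ACDIJRV
final tree: ((((A:14/3,(I:113/8,V:-17/8):59/6):143/16,R:-3/16):103/16,(C:-56/5,J:81/5):227/16):269/32,D:269/32)
total length: 1243/16

14/3,59/6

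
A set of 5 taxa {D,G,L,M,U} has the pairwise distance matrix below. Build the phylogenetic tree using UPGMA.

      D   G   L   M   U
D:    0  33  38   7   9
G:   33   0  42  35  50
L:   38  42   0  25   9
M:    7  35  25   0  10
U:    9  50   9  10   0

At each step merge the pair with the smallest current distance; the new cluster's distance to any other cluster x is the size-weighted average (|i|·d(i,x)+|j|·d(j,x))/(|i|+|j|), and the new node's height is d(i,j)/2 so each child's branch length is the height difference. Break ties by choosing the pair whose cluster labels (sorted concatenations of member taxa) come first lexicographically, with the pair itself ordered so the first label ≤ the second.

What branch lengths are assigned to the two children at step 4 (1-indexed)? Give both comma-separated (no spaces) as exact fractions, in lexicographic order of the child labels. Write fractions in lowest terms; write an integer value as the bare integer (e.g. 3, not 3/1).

39/4,20

iteration 1: select D,M (d=7); attach at lengths (7/2, 7/2); label the merged cluster DM
  updated: d(DM,G)=34, d(DM,L)=63/2, d(DM,U)=19/2
iteration 2: select L,U (d=9); attach at lengths (9/2, 9/2); label the merged cluster LU
  updated: d(DM,LU)=41/2, d(G,LU)=46
iteration 3: select DM,LU (d=41/2); attach at lengths (27/4, 23/4); label the merged cluster DLMU
  updated: d(DLMU,G)=40
iteration 4: select DLMU,G (d=40); attach at lengths (39/4, 20); label the merged cluster DGLMU
final tree: (((D:7/2,M:7/2):27/4,(L:9/2,U:9/2):23/4):39/4,G:20)
total length: 233/4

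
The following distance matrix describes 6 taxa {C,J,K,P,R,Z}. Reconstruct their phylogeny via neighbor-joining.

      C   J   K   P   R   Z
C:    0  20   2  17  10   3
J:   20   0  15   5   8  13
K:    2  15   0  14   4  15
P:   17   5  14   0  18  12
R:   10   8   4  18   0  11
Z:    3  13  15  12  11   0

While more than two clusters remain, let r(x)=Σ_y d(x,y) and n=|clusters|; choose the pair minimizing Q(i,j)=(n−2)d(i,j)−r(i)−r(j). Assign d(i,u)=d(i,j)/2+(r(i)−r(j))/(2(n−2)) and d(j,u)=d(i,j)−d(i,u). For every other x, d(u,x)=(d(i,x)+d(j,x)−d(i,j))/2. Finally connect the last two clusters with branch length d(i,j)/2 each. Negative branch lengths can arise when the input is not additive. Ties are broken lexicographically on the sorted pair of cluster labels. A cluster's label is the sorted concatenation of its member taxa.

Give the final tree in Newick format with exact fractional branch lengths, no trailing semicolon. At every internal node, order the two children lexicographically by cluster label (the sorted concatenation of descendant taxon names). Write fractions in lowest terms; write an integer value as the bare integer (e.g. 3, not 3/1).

1. join J+P (d=5, Q=-107) ⇒ JP; edges |J|=15/8, |P|=25/8
  updated: d(C,JP)=16, d(JP,K)=12, d(JP,R)=21/2, d(JP,Z)=10
2. join C+Z (d=3, Q=-61) ⇒ CZ; edges |C|=1/6, |Z|=17/6
  updated: d(CZ,JP)=23/2, d(CZ,K)=7, d(CZ,R)=9
3. join CZ+JP (d=23/2, Q=-77/2) ⇒ CJPZ; edges |CZ|=33/8, |JP|=59/8
  updated: d(CJPZ,K)=15/4, d(CJPZ,R)=4
4. join CJPZ+K (d=15/4, Q=-47/4) ⇒ CJKPZ; edges |CJPZ|=15/8, |K|=15/8
  updated: d(CJKPZ,R)=17/8
5. join CJKPZ+R (d=17/8) ⇒ CJKPRZ; edges |CJKPZ|=17/16, |R|=17/16
final tree: ((((C:1/6,Z:17/6):33/8,(J:15/8,P:25/8):59/8):15/8,K:15/8):17/16,R:17/16)
total length: 203/8

((((C:1/6,Z:17/6):33/8,(J:15/8,P:25/8):59/8):15/8,K:15/8):17/16,R:17/16)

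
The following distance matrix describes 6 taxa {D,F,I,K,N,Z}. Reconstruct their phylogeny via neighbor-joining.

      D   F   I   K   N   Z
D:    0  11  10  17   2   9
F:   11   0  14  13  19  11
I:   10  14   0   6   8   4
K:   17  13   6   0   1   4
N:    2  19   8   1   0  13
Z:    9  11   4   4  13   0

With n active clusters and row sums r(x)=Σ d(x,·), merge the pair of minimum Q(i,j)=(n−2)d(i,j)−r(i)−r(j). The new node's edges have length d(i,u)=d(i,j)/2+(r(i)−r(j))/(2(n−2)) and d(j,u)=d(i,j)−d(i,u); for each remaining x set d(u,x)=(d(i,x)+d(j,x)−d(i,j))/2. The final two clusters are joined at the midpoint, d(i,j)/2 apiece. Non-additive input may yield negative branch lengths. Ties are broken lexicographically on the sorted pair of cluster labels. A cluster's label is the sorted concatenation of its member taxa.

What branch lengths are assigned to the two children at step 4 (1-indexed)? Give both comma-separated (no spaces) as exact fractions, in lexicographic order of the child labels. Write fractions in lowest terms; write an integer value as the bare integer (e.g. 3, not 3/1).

step 1: merge (D,N) at d=2, Q=-84; branch lengths D→7/4, N→1/4; new cluster DN
  updated: d(DN,F)=14, d(DN,I)=8, d(DN,K)=8, d(DN,Z)=10
step 2: merge (DN,F) at d=14, Q=-50; branch lengths DN→5, F→9; new cluster DFN
  updated: d(DFN,I)=4, d(DFN,K)=7/2, d(DFN,Z)=7/2
step 3: merge (DFN,K) at d=7/2, Q=-35/2; branch lengths DFN→9/8, K→19/8; new cluster DFKN
  updated: d(DFKN,I)=13/4, d(DFKN,Z)=2
step 4: merge (DFKN,I) at d=13/4, Q=-37/4; branch lengths DFKN→5/8, I→21/8; new cluster DFIKN
  updated: d(DFIKN,Z)=11/8
step 5: merge (DFIKN,Z) at d=11/8; branch lengths DFIKN→11/16, Z→11/16; new cluster DFIKNZ
final tree: (((((D:7/4,N:1/4):5,F:9):9/8,K:19/8):5/8,I:21/8):11/16,Z:11/16)
total length: 193/8

5/8,21/8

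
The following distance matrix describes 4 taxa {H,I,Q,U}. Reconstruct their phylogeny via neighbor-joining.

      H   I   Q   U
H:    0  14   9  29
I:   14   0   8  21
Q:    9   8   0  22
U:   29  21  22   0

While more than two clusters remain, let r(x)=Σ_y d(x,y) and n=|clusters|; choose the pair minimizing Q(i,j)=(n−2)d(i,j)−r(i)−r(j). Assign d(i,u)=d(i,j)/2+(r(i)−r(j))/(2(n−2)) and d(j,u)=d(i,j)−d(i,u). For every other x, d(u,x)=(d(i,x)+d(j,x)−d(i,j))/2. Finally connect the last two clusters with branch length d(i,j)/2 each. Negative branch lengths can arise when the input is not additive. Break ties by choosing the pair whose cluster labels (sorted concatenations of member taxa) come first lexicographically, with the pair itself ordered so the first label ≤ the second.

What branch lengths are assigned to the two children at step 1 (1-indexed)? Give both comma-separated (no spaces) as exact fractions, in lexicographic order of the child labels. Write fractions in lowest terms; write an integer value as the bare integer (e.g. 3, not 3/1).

31/4,5/4

iteration 1: select H,Q (d=9, Q=-73); attach at lengths (31/4, 5/4); label the merged cluster HQ
  updated: d(HQ,I)=13/2, d(HQ,U)=21
iteration 2: select HQ,I (d=13/2, Q=-97/2); attach at lengths (13/4, 13/4); label the merged cluster HIQ
  updated: d(HIQ,U)=71/4
iteration 3: select HIQ,U (d=71/4); attach at lengths (71/8, 71/8); label the merged cluster HIQU
final tree: (((H:31/4,Q:5/4):13/4,I:13/4):71/8,U:71/8)
total length: 133/4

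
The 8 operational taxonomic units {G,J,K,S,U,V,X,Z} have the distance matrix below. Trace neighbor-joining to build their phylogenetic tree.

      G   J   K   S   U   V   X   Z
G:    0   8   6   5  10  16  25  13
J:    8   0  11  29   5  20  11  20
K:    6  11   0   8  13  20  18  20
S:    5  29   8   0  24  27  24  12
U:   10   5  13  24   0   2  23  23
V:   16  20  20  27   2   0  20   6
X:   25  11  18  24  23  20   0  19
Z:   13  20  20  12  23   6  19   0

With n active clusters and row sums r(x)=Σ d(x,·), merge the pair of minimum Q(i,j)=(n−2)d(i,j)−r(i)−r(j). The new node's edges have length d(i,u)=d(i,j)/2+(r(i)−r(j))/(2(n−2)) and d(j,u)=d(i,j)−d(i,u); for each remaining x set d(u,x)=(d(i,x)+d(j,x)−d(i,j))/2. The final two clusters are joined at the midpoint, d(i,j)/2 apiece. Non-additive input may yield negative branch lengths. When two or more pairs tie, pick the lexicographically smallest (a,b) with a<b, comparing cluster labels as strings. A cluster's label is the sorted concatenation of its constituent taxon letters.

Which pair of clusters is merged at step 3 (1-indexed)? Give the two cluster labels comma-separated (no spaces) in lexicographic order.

step 1: merge (U,V) at d=2, Q=-199; branch lengths U→1/12, V→23/12; new cluster UV
  updated: d(G,UV)=12, d(J,UV)=23/2, d(K,UV)=31/2, d(S,UV)=49/2, d(UV,X)=41/2, d(UV,Z)=27/2
step 2: merge (J,X) at d=11, Q=-153; branch lengths J→14/5, X→41/5; new cluster JX
  updated: d(G,JX)=11, d(JX,K)=9, d(JX,S)=21, d(JX,UV)=21/2, d(JX,Z)=14
step 3: merge (JX,UV) at d=21/2, Q=-199/2; branch lengths JX→63/16, UV→105/16; new cluster JUVX
  updated: d(G,JUVX)=25/4, d(JUVX,K)=7, d(JUVX,S)=35/2, d(JUVX,Z)=17/2
step 4: merge (JUVX,Z) at d=17/2, Q=-269/4; branch lengths JUVX→15/8, Z→53/8; new cluster JUVXZ
  updated: d(G,JUVXZ)=43/8, d(JUVXZ,K)=37/4, d(JUVXZ,S)=21/2
step 5: merge (G,JUVXZ) at d=43/8, Q=-123/4; branch lengths G→1/2, JUVXZ→39/8; new cluster GJUVXZ
  updated: d(GJUVXZ,K)=79/16, d(GJUVXZ,S)=81/16
step 6: merge (GJUVXZ,K) at d=79/16, Q=-18; branch lengths GJUVXZ→1, K→63/16; new cluster GJKUVXZ
  updated: d(GJKUVXZ,S)=65/16
step 7: merge (GJKUVXZ,S) at d=65/16; branch lengths GJKUVXZ→65/32, S→65/32; new cluster GJKSUVXZ
final tree: (((G:1/2,(((J:14/5,X:41/5):63/16,(U:1/12,V:23/12):105/16):15/8,Z:53/8):39/8):1,K:63/16):65/32,S:65/32)
total length: 371/8

JX,UV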